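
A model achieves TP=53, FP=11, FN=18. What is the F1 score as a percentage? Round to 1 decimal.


Precision = TP / (TP + FP) = 53 / 64 = 0.8281
Recall = TP / (TP + FN) = 53 / 71 = 0.7465
F1 = 2 * P * R / (P + R)
= 2 * 0.8281 * 0.7465 / (0.8281 + 0.7465)
= 1.2364 / 1.5746
= 0.7852
As percentage: 78.5%

78.5


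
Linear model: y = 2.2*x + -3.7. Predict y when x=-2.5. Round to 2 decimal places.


y = 2.2 * -2.5 + (-3.7)
= -5.5 + (-3.7)
= -9.20

-9.20


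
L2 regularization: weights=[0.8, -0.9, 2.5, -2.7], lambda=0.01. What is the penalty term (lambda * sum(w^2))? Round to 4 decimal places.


Squaring each weight:
0.8^2 = 0.64
(-0.9)^2 = 0.81
2.5^2 = 6.25
(-2.7)^2 = 7.29
Sum of squares = 14.99
Penalty = 0.01 * 14.99 = 0.1499

0.1499


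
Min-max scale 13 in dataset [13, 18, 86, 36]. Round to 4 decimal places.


Min = 13, Max = 86
Range = 86 - 13 = 73
Scaled = (x - min) / (max - min)
= (13 - 13) / 73
= 0 / 73
= 0.0000

0.0000


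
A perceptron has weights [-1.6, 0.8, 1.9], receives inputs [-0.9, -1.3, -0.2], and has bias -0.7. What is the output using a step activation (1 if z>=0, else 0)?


z = w . x + b
= -1.6*-0.9 + 0.8*-1.3 + 1.9*-0.2 + -0.7
= 1.44 + -1.04 + -0.38 + -0.7
= 0.02 + -0.7
= -0.68
Since z = -0.68 < 0, output = 0

0


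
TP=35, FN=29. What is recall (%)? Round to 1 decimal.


Recall = TP / (TP + FN) * 100
= 35 / (35 + 29)
= 35 / 64
= 0.5469
= 54.7%

54.7


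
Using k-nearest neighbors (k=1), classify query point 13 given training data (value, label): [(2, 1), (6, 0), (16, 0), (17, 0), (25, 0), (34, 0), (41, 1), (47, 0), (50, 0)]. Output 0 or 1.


Distances from query 13:
Point 16 (class 0): distance = 3
K=1 nearest neighbors: classes = [0]
Votes for class 1: 0 / 1
Majority vote => class 0

0


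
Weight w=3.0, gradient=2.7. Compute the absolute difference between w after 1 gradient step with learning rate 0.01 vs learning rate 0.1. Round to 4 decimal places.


With lr=0.01: w_new = 3.0 - 0.01 * 2.7 = 2.973
With lr=0.1: w_new = 3.0 - 0.1 * 2.7 = 2.73
Absolute difference = |2.973 - 2.73|
= 0.2430

0.2430


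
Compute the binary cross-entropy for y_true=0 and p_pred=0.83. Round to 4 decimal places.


For y=0: Loss = -log(1-p)
= -log(1 - 0.83)
= -log(0.17)
= -(-1.772)
= 1.7720

1.7720


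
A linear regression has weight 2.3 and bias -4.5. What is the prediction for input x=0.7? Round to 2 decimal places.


y = 2.3 * 0.7 + (-4.5)
= 1.61 + (-4.5)
= -2.89

-2.89


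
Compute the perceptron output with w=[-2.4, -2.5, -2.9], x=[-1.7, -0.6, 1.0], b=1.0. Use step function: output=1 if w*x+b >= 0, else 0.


z = w . x + b
= -2.4*-1.7 + -2.5*-0.6 + -2.9*1.0 + 1.0
= 4.08 + 1.5 + -2.9 + 1.0
= 2.68 + 1.0
= 3.68
Since z = 3.68 >= 0, output = 1

1


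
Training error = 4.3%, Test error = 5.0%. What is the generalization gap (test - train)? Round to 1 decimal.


Generalization gap = test_error - train_error
= 5.0 - 4.3
= 0.7%
A small gap suggests good generalization.

0.7


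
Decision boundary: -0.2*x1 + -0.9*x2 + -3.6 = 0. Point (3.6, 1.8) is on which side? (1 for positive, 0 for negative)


Compute -0.2 * 3.6 + -0.9 * 1.8 + -3.6
= -0.72 + -1.62 + -3.6
= -5.94
Since -5.94 < 0, the point is on the negative side.

0


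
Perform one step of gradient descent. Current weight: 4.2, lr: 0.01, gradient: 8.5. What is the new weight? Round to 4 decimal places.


w_new = w_old - lr * gradient
= 4.2 - 0.01 * 8.5
= 4.2 - (0.085)
= 4.1150

4.1150


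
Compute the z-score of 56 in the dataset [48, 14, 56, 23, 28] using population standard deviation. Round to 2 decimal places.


Mean = (48 + 14 + 56 + 23 + 28) / 5 = 33.8
Variance = sum((x_i - mean)^2) / n = 247.36
Std = sqrt(247.36) = 15.7277
Z = (x - mean) / std
= (56 - 33.8) / 15.7277
= 22.2 / 15.7277
= 1.41

1.41


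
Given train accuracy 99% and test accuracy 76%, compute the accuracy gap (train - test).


Gap = train_accuracy - test_accuracy
= 99 - 76
= 23%
This large gap strongly indicates overfitting.

23


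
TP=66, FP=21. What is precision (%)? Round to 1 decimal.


Precision = TP / (TP + FP) * 100
= 66 / (66 + 21)
= 66 / 87
= 0.7586
= 75.9%

75.9


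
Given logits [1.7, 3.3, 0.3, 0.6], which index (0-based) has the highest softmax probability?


Softmax is a monotonic transformation, so it preserves the argmax.
We need to find the index of the maximum logit.
Index 0: 1.7
Index 1: 3.3
Index 2: 0.3
Index 3: 0.6
Maximum logit = 3.3 at index 1

1


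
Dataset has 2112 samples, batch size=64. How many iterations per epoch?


Iterations per epoch = dataset_size / batch_size
= 2112 / 64
= 33

33


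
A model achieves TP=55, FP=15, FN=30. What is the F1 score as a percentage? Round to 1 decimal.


Precision = TP / (TP + FP) = 55 / 70 = 0.7857
Recall = TP / (TP + FN) = 55 / 85 = 0.6471
F1 = 2 * P * R / (P + R)
= 2 * 0.7857 * 0.6471 / (0.7857 + 0.6471)
= 1.0168 / 1.4328
= 0.7097
As percentage: 71.0%

71.0


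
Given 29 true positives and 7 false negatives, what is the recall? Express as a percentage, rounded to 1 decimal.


Recall = TP / (TP + FN) * 100
= 29 / (29 + 7)
= 29 / 36
= 0.8056
= 80.6%

80.6


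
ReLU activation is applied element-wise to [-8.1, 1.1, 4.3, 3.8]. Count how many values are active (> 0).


ReLU(x) = max(0, x) for each element:
ReLU(-8.1) = 0
ReLU(1.1) = 1.1
ReLU(4.3) = 4.3
ReLU(3.8) = 3.8
Active neurons (>0): 3

3


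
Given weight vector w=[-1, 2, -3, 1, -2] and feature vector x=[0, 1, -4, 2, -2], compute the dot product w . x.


Element-wise products:
-1 * 0 = 0
2 * 1 = 2
-3 * -4 = 12
1 * 2 = 2
-2 * -2 = 4
Sum = 0 + 2 + 12 + 2 + 4
= 20

20


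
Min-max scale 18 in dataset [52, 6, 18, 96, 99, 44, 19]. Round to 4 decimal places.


Min = 6, Max = 99
Range = 99 - 6 = 93
Scaled = (x - min) / (max - min)
= (18 - 6) / 93
= 12 / 93
= 0.1290

0.1290


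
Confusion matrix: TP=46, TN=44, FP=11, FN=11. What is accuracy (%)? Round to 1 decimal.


Accuracy = (TP + TN) / (TP + TN + FP + FN) * 100
= (46 + 44) / (46 + 44 + 11 + 11)
= 90 / 112
= 0.8036
= 80.4%

80.4


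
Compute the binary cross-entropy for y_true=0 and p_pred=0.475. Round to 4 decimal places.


For y=0: Loss = -log(1-p)
= -log(1 - 0.475)
= -log(0.525)
= -(-0.6444)
= 0.6444

0.6444


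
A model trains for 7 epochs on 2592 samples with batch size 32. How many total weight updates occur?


Iterations per epoch = 2592 / 32 = 81
Total updates = iterations_per_epoch * epochs
= 81 * 7
= 567

567


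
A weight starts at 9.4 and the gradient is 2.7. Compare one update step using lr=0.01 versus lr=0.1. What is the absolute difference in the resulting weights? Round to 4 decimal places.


With lr=0.01: w_new = 9.4 - 0.01 * 2.7 = 9.373
With lr=0.1: w_new = 9.4 - 0.1 * 2.7 = 9.13
Absolute difference = |9.373 - 9.13|
= 0.2430

0.2430


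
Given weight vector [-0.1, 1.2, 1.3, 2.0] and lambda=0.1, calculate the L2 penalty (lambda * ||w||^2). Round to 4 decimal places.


Squaring each weight:
(-0.1)^2 = 0.01
1.2^2 = 1.44
1.3^2 = 1.69
2.0^2 = 4.0
Sum of squares = 7.14
Penalty = 0.1 * 7.14 = 0.7140

0.7140


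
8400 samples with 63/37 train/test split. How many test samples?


Train samples = 8400 * 63% = 5292
Test samples = 8400 - 5292
= 3108

3108


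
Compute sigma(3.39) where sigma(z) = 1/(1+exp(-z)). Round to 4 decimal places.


sigmoid(z) = 1 / (1 + exp(-z))
exp(-(3.39)) = exp(-3.39) = 0.0337
1 + 0.0337 = 1.0337
1 / 1.0337 = 0.9674

0.9674


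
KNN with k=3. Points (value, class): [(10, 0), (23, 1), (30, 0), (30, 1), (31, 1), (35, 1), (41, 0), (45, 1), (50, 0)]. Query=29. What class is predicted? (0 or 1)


Distances from query 29:
Point 30 (class 0): distance = 1
Point 30 (class 1): distance = 1
Point 31 (class 1): distance = 2
K=3 nearest neighbors: classes = [0, 1, 1]
Votes for class 1: 2 / 3
Majority vote => class 1

1


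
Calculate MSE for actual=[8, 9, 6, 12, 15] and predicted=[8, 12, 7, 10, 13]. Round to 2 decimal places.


Differences: [0, -3, -1, 2, 2]
Squared errors: [0, 9, 1, 4, 4]
Sum of squared errors = 18
MSE = 18 / 5 = 3.60

3.60


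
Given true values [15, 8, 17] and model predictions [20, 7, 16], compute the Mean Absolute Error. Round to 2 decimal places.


Absolute errors: [5, 1, 1]
Sum of absolute errors = 7
MAE = 7 / 3 = 2.33

2.33


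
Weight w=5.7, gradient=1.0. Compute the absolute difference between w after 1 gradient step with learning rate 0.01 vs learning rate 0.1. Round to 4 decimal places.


With lr=0.01: w_new = 5.7 - 0.01 * 1.0 = 5.69
With lr=0.1: w_new = 5.7 - 0.1 * 1.0 = 5.6
Absolute difference = |5.69 - 5.6|
= 0.0900

0.0900


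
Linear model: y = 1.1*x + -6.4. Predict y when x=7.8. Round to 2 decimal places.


y = 1.1 * 7.8 + (-6.4)
= 8.58 + (-6.4)
= 2.18

2.18


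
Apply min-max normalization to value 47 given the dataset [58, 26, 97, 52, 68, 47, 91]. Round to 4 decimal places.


Min = 26, Max = 97
Range = 97 - 26 = 71
Scaled = (x - min) / (max - min)
= (47 - 26) / 71
= 21 / 71
= 0.2958

0.2958


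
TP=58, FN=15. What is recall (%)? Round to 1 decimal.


Recall = TP / (TP + FN) * 100
= 58 / (58 + 15)
= 58 / 73
= 0.7945
= 79.5%

79.5


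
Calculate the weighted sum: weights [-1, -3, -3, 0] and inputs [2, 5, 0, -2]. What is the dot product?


Element-wise products:
-1 * 2 = -2
-3 * 5 = -15
-3 * 0 = 0
0 * -2 = 0
Sum = -2 + -15 + 0 + 0
= -17

-17


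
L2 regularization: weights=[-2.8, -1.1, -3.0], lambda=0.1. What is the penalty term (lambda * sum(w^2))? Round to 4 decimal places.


Squaring each weight:
(-2.8)^2 = 7.84
(-1.1)^2 = 1.21
(-3.0)^2 = 9.0
Sum of squares = 18.05
Penalty = 0.1 * 18.05 = 1.8050

1.8050


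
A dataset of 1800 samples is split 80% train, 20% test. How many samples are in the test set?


Train samples = 1800 * 80% = 1440
Test samples = 1800 - 1440
= 360

360


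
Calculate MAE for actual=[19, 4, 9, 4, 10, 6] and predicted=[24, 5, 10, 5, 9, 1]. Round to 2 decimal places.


Absolute errors: [5, 1, 1, 1, 1, 5]
Sum of absolute errors = 14
MAE = 14 / 6 = 2.33

2.33


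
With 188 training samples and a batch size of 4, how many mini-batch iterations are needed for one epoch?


Iterations per epoch = dataset_size / batch_size
= 188 / 4
= 47

47


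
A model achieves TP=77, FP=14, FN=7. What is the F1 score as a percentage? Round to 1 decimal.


Precision = TP / (TP + FP) = 77 / 91 = 0.8462
Recall = TP / (TP + FN) = 77 / 84 = 0.9167
F1 = 2 * P * R / (P + R)
= 2 * 0.8462 * 0.9167 / (0.8462 + 0.9167)
= 1.5513 / 1.7628
= 0.88
As percentage: 88.0%

88.0


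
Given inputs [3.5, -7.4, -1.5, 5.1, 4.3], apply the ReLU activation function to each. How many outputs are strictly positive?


ReLU(x) = max(0, x) for each element:
ReLU(3.5) = 3.5
ReLU(-7.4) = 0
ReLU(-1.5) = 0
ReLU(5.1) = 5.1
ReLU(4.3) = 4.3
Active neurons (>0): 3

3


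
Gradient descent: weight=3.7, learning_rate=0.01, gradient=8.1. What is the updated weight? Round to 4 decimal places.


w_new = w_old - lr * gradient
= 3.7 - 0.01 * 8.1
= 3.7 - (0.081)
= 3.6190

3.6190


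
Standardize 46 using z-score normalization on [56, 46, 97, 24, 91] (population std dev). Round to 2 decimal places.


Mean = (56 + 46 + 97 + 24 + 91) / 5 = 62.8
Variance = sum((x_i - mean)^2) / n = 759.76
Std = sqrt(759.76) = 27.5637
Z = (x - mean) / std
= (46 - 62.8) / 27.5637
= -16.8 / 27.5637
= -0.61

-0.61


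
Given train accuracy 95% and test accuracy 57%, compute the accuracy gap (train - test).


Gap = train_accuracy - test_accuracy
= 95 - 57
= 38%
This large gap strongly indicates overfitting.

38


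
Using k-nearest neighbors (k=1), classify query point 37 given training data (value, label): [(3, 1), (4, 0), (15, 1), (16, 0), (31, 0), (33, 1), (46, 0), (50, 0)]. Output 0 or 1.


Distances from query 37:
Point 33 (class 1): distance = 4
K=1 nearest neighbors: classes = [1]
Votes for class 1: 1 / 1
Majority vote => class 1

1


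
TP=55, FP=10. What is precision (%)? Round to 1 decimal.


Precision = TP / (TP + FP) * 100
= 55 / (55 + 10)
= 55 / 65
= 0.8462
= 84.6%

84.6


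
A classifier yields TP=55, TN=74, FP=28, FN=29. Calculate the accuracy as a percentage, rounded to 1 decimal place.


Accuracy = (TP + TN) / (TP + TN + FP + FN) * 100
= (55 + 74) / (55 + 74 + 28 + 29)
= 129 / 186
= 0.6935
= 69.4%

69.4


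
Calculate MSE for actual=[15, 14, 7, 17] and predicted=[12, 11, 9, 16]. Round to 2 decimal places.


Differences: [3, 3, -2, 1]
Squared errors: [9, 9, 4, 1]
Sum of squared errors = 23
MSE = 23 / 4 = 5.75

5.75


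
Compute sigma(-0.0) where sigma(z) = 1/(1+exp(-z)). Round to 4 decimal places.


sigmoid(z) = 1 / (1 + exp(-z))
exp(-(-0.0)) = exp(0.0) = 1.0
1 + 1.0 = 2.0
1 / 2.0 = 0.5000

0.5000


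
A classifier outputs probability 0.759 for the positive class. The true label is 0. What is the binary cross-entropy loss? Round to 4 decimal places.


For y=0: Loss = -log(1-p)
= -log(1 - 0.759)
= -log(0.241)
= -(-1.423)
= 1.4230

1.4230


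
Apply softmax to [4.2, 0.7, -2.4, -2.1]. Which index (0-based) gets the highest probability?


Softmax is a monotonic transformation, so it preserves the argmax.
We need to find the index of the maximum logit.
Index 0: 4.2
Index 1: 0.7
Index 2: -2.4
Index 3: -2.1
Maximum logit = 4.2 at index 0

0


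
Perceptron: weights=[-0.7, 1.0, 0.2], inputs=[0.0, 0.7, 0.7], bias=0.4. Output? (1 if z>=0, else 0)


z = w . x + b
= -0.7*0.0 + 1.0*0.7 + 0.2*0.7 + 0.4
= -0.0 + 0.7 + 0.14 + 0.4
= 0.84 + 0.4
= 1.24
Since z = 1.24 >= 0, output = 1

1


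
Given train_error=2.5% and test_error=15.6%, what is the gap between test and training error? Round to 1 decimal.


Generalization gap = test_error - train_error
= 15.6 - 2.5
= 13.1%
A large gap suggests overfitting.

13.1


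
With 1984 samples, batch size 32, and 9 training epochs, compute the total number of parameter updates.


Iterations per epoch = 1984 / 32 = 62
Total updates = iterations_per_epoch * epochs
= 62 * 9
= 558

558


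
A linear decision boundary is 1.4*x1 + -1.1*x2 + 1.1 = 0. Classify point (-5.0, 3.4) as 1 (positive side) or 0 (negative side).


Compute 1.4 * -5.0 + -1.1 * 3.4 + 1.1
= -7.0 + -3.74 + 1.1
= -9.64
Since -9.64 < 0, the point is on the negative side.

0


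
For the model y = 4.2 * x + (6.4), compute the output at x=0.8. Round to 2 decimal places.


y = 4.2 * 0.8 + (6.4)
= 3.36 + (6.4)
= 9.76

9.76


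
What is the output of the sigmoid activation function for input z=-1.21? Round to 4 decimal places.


sigmoid(z) = 1 / (1 + exp(-z))
exp(-(-1.21)) = exp(1.21) = 3.3535
1 + 3.3535 = 4.3535
1 / 4.3535 = 0.2297

0.2297


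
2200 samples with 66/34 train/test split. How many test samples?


Train samples = 2200 * 66% = 1452
Test samples = 2200 - 1452
= 748

748


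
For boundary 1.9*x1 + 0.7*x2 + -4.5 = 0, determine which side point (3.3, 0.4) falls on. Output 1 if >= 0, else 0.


Compute 1.9 * 3.3 + 0.7 * 0.4 + -4.5
= 6.27 + 0.28 + -4.5
= 2.05
Since 2.05 >= 0, the point is on the positive side.

1


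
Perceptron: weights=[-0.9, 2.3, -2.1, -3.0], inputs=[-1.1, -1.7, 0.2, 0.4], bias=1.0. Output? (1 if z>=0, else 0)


z = w . x + b
= -0.9*-1.1 + 2.3*-1.7 + -2.1*0.2 + -3.0*0.4 + 1.0
= 0.99 + -3.91 + -0.42 + -1.2 + 1.0
= -4.54 + 1.0
= -3.54
Since z = -3.54 < 0, output = 0

0


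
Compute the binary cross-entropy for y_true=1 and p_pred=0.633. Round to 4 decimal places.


For y=1: Loss = -log(p)
= -log(0.633)
= -(-0.4573)
= 0.4573

0.4573


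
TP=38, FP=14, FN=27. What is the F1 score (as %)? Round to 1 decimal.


Precision = TP / (TP + FP) = 38 / 52 = 0.7308
Recall = TP / (TP + FN) = 38 / 65 = 0.5846
F1 = 2 * P * R / (P + R)
= 2 * 0.7308 * 0.5846 / (0.7308 + 0.5846)
= 0.8544 / 1.3154
= 0.6496
As percentage: 65.0%

65.0


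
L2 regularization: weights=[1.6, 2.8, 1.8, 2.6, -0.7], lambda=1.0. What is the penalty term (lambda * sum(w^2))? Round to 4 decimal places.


Squaring each weight:
1.6^2 = 2.56
2.8^2 = 7.84
1.8^2 = 3.24
2.6^2 = 6.76
(-0.7)^2 = 0.49
Sum of squares = 20.89
Penalty = 1.0 * 20.89 = 20.8900

20.8900


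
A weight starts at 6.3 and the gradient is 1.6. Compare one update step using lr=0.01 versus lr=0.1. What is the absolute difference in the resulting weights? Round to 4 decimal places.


With lr=0.01: w_new = 6.3 - 0.01 * 1.6 = 6.284
With lr=0.1: w_new = 6.3 - 0.1 * 1.6 = 6.14
Absolute difference = |6.284 - 6.14|
= 0.1440

0.1440


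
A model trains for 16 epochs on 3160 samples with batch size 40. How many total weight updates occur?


Iterations per epoch = 3160 / 40 = 79
Total updates = iterations_per_epoch * epochs
= 79 * 16
= 1264

1264


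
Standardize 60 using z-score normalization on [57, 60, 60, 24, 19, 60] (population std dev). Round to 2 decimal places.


Mean = (57 + 60 + 60 + 24 + 19 + 60) / 6 = 46.6667
Variance = sum((x_i - mean)^2) / n = 319.8889
Std = sqrt(319.8889) = 17.8854
Z = (x - mean) / std
= (60 - 46.6667) / 17.8854
= 13.3333 / 17.8854
= 0.75

0.75


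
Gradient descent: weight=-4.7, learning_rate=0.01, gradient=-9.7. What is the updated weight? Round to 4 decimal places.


w_new = w_old - lr * gradient
= -4.7 - 0.01 * -9.7
= -4.7 - (-0.097)
= -4.6030

-4.6030


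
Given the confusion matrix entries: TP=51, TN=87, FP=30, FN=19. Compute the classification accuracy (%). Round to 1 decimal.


Accuracy = (TP + TN) / (TP + TN + FP + FN) * 100
= (51 + 87) / (51 + 87 + 30 + 19)
= 138 / 187
= 0.738
= 73.8%

73.8


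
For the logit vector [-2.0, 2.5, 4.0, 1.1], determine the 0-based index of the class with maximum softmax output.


Softmax is a monotonic transformation, so it preserves the argmax.
We need to find the index of the maximum logit.
Index 0: -2.0
Index 1: 2.5
Index 2: 4.0
Index 3: 1.1
Maximum logit = 4.0 at index 2

2


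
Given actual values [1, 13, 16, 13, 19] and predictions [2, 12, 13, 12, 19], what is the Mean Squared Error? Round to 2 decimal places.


Differences: [-1, 1, 3, 1, 0]
Squared errors: [1, 1, 9, 1, 0]
Sum of squared errors = 12
MSE = 12 / 5 = 2.40

2.40


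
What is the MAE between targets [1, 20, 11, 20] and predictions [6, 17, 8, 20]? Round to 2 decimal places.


Absolute errors: [5, 3, 3, 0]
Sum of absolute errors = 11
MAE = 11 / 4 = 2.75

2.75


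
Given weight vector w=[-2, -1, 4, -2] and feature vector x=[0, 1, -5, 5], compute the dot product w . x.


Element-wise products:
-2 * 0 = 0
-1 * 1 = -1
4 * -5 = -20
-2 * 5 = -10
Sum = 0 + -1 + -20 + -10
= -31

-31


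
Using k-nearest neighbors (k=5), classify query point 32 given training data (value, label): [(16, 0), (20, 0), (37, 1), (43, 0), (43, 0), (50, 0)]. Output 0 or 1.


Distances from query 32:
Point 37 (class 1): distance = 5
Point 43 (class 0): distance = 11
Point 43 (class 0): distance = 11
Point 20 (class 0): distance = 12
Point 16 (class 0): distance = 16
K=5 nearest neighbors: classes = [1, 0, 0, 0, 0]
Votes for class 1: 1 / 5
Majority vote => class 0

0


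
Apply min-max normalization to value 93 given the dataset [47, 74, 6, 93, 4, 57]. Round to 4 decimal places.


Min = 4, Max = 93
Range = 93 - 4 = 89
Scaled = (x - min) / (max - min)
= (93 - 4) / 89
= 89 / 89
= 1.0000

1.0000


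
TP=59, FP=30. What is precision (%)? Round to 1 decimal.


Precision = TP / (TP + FP) * 100
= 59 / (59 + 30)
= 59 / 89
= 0.6629
= 66.3%

66.3


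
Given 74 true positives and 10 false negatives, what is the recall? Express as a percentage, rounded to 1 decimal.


Recall = TP / (TP + FN) * 100
= 74 / (74 + 10)
= 74 / 84
= 0.881
= 88.1%

88.1


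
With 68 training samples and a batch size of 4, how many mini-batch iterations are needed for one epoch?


Iterations per epoch = dataset_size / batch_size
= 68 / 4
= 17

17


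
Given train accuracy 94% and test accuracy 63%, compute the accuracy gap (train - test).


Gap = train_accuracy - test_accuracy
= 94 - 63
= 31%
This large gap strongly indicates overfitting.

31


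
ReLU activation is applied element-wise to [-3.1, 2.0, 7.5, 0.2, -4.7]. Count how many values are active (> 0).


ReLU(x) = max(0, x) for each element:
ReLU(-3.1) = 0
ReLU(2.0) = 2.0
ReLU(7.5) = 7.5
ReLU(0.2) = 0.2
ReLU(-4.7) = 0
Active neurons (>0): 3

3


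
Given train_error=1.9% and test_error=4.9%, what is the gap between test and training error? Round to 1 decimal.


Generalization gap = test_error - train_error
= 4.9 - 1.9
= 3.0%
A moderate gap.

3.0


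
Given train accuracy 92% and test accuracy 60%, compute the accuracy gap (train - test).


Gap = train_accuracy - test_accuracy
= 92 - 60
= 32%
This large gap strongly indicates overfitting.

32


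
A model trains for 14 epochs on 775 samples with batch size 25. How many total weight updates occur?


Iterations per epoch = 775 / 25 = 31
Total updates = iterations_per_epoch * epochs
= 31 * 14
= 434

434


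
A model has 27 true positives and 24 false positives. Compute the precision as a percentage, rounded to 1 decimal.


Precision = TP / (TP + FP) * 100
= 27 / (27 + 24)
= 27 / 51
= 0.5294
= 52.9%

52.9


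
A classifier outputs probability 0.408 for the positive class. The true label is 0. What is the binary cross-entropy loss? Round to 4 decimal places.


For y=0: Loss = -log(1-p)
= -log(1 - 0.408)
= -log(0.592)
= -(-0.5242)
= 0.5242

0.5242


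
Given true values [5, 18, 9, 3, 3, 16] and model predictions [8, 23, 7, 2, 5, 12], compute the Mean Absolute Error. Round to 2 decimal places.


Absolute errors: [3, 5, 2, 1, 2, 4]
Sum of absolute errors = 17
MAE = 17 / 6 = 2.83

2.83


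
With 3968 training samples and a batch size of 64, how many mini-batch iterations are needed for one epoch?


Iterations per epoch = dataset_size / batch_size
= 3968 / 64
= 62

62


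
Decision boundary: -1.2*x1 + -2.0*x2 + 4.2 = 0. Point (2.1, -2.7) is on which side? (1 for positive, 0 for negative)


Compute -1.2 * 2.1 + -2.0 * -2.7 + 4.2
= -2.52 + 5.4 + 4.2
= 7.08
Since 7.08 >= 0, the point is on the positive side.

1


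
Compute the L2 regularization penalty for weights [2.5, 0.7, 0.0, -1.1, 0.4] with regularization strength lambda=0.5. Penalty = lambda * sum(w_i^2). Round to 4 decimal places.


Squaring each weight:
2.5^2 = 6.25
0.7^2 = 0.49
0.0^2 = 0.0
(-1.1)^2 = 1.21
0.4^2 = 0.16
Sum of squares = 8.11
Penalty = 0.5 * 8.11 = 4.0550

4.0550


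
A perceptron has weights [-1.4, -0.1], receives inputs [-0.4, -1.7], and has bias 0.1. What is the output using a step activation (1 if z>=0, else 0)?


z = w . x + b
= -1.4*-0.4 + -0.1*-1.7 + 0.1
= 0.56 + 0.17 + 0.1
= 0.73 + 0.1
= 0.83
Since z = 0.83 >= 0, output = 1

1


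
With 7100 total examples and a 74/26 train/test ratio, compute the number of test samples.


Train samples = 7100 * 74% = 5254
Test samples = 7100 - 5254
= 1846

1846


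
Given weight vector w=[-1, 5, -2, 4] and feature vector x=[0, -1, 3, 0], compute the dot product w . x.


Element-wise products:
-1 * 0 = 0
5 * -1 = -5
-2 * 3 = -6
4 * 0 = 0
Sum = 0 + -5 + -6 + 0
= -11

-11


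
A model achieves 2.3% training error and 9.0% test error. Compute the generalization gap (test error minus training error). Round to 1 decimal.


Generalization gap = test_error - train_error
= 9.0 - 2.3
= 6.7%
A moderate gap.

6.7


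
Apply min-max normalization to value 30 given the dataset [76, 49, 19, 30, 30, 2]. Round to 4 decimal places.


Min = 2, Max = 76
Range = 76 - 2 = 74
Scaled = (x - min) / (max - min)
= (30 - 2) / 74
= 28 / 74
= 0.3784

0.3784


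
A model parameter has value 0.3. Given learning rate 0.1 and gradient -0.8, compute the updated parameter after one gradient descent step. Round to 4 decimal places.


w_new = w_old - lr * gradient
= 0.3 - 0.1 * -0.8
= 0.3 - (-0.08)
= 0.3800

0.3800


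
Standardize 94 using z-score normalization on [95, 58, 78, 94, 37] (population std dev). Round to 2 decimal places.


Mean = (95 + 58 + 78 + 94 + 37) / 5 = 72.4
Variance = sum((x_i - mean)^2) / n = 493.84
Std = sqrt(493.84) = 22.2225
Z = (x - mean) / std
= (94 - 72.4) / 22.2225
= 21.6 / 22.2225
= 0.97

0.97


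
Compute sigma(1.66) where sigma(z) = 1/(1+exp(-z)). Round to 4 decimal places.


sigmoid(z) = 1 / (1 + exp(-z))
exp(-(1.66)) = exp(-1.66) = 0.1901
1 + 0.1901 = 1.1901
1 / 1.1901 = 0.8402

0.8402


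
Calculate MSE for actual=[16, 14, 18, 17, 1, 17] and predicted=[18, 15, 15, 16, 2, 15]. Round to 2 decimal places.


Differences: [-2, -1, 3, 1, -1, 2]
Squared errors: [4, 1, 9, 1, 1, 4]
Sum of squared errors = 20
MSE = 20 / 6 = 3.33

3.33


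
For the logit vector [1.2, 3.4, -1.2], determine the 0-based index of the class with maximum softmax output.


Softmax is a monotonic transformation, so it preserves the argmax.
We need to find the index of the maximum logit.
Index 0: 1.2
Index 1: 3.4
Index 2: -1.2
Maximum logit = 3.4 at index 1

1


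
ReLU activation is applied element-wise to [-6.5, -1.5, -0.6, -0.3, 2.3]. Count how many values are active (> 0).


ReLU(x) = max(0, x) for each element:
ReLU(-6.5) = 0
ReLU(-1.5) = 0
ReLU(-0.6) = 0
ReLU(-0.3) = 0
ReLU(2.3) = 2.3
Active neurons (>0): 1

1


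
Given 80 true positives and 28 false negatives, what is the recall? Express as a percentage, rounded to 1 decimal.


Recall = TP / (TP + FN) * 100
= 80 / (80 + 28)
= 80 / 108
= 0.7407
= 74.1%

74.1


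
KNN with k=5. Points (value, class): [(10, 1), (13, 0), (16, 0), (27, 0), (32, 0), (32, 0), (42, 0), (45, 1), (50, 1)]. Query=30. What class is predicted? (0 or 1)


Distances from query 30:
Point 32 (class 0): distance = 2
Point 32 (class 0): distance = 2
Point 27 (class 0): distance = 3
Point 42 (class 0): distance = 12
Point 16 (class 0): distance = 14
K=5 nearest neighbors: classes = [0, 0, 0, 0, 0]
Votes for class 1: 0 / 5
Majority vote => class 0

0


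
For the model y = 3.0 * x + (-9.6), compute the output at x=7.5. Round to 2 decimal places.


y = 3.0 * 7.5 + (-9.6)
= 22.5 + (-9.6)
= 12.90

12.90


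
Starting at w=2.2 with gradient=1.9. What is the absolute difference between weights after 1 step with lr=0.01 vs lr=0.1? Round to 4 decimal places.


With lr=0.01: w_new = 2.2 - 0.01 * 1.9 = 2.181
With lr=0.1: w_new = 2.2 - 0.1 * 1.9 = 2.01
Absolute difference = |2.181 - 2.01|
= 0.1710

0.1710


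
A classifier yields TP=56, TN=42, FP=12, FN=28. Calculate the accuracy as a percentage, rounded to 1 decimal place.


Accuracy = (TP + TN) / (TP + TN + FP + FN) * 100
= (56 + 42) / (56 + 42 + 12 + 28)
= 98 / 138
= 0.7101
= 71.0%

71.0


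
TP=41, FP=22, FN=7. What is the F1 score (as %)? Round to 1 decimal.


Precision = TP / (TP + FP) = 41 / 63 = 0.6508
Recall = TP / (TP + FN) = 41 / 48 = 0.8542
F1 = 2 * P * R / (P + R)
= 2 * 0.6508 * 0.8542 / (0.6508 + 0.8542)
= 1.1118 / 1.505
= 0.7387
As percentage: 73.9%

73.9


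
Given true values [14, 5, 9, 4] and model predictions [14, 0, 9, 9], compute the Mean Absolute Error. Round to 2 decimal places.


Absolute errors: [0, 5, 0, 5]
Sum of absolute errors = 10
MAE = 10 / 4 = 2.50

2.50


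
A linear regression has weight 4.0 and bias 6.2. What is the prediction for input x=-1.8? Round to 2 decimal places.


y = 4.0 * -1.8 + (6.2)
= -7.2 + (6.2)
= -1.00

-1.00


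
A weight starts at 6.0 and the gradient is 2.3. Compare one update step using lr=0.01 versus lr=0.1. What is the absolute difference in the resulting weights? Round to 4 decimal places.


With lr=0.01: w_new = 6.0 - 0.01 * 2.3 = 5.977
With lr=0.1: w_new = 6.0 - 0.1 * 2.3 = 5.77
Absolute difference = |5.977 - 5.77|
= 0.2070

0.2070


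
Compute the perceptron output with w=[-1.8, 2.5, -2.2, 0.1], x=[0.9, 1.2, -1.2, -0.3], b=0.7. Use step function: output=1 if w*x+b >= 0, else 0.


z = w . x + b
= -1.8*0.9 + 2.5*1.2 + -2.2*-1.2 + 0.1*-0.3 + 0.7
= -1.62 + 3.0 + 2.64 + -0.03 + 0.7
= 3.99 + 0.7
= 4.69
Since z = 4.69 >= 0, output = 1

1


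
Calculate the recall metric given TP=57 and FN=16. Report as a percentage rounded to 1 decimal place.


Recall = TP / (TP + FN) * 100
= 57 / (57 + 16)
= 57 / 73
= 0.7808
= 78.1%

78.1


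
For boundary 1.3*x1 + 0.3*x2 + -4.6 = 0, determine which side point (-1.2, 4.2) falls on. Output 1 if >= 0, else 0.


Compute 1.3 * -1.2 + 0.3 * 4.2 + -4.6
= -1.56 + 1.26 + -4.6
= -4.9
Since -4.9 < 0, the point is on the negative side.

0


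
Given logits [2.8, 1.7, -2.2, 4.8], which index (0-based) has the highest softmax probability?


Softmax is a monotonic transformation, so it preserves the argmax.
We need to find the index of the maximum logit.
Index 0: 2.8
Index 1: 1.7
Index 2: -2.2
Index 3: 4.8
Maximum logit = 4.8 at index 3

3


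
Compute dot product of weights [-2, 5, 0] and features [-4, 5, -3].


Element-wise products:
-2 * -4 = 8
5 * 5 = 25
0 * -3 = 0
Sum = 8 + 25 + 0
= 33

33


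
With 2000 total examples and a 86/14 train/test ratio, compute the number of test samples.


Train samples = 2000 * 86% = 1720
Test samples = 2000 - 1720
= 280

280


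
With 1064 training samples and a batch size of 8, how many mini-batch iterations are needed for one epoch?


Iterations per epoch = dataset_size / batch_size
= 1064 / 8
= 133

133


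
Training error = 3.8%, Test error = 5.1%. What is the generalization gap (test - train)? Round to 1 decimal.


Generalization gap = test_error - train_error
= 5.1 - 3.8
= 1.3%
A small gap suggests good generalization.

1.3


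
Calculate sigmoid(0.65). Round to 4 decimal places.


sigmoid(z) = 1 / (1 + exp(-z))
exp(-(0.65)) = exp(-0.65) = 0.522
1 + 0.522 = 1.522
1 / 1.522 = 0.6570

0.6570


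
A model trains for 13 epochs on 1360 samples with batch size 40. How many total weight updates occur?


Iterations per epoch = 1360 / 40 = 34
Total updates = iterations_per_epoch * epochs
= 34 * 13
= 442

442


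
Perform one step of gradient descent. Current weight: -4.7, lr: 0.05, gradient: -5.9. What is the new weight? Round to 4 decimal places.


w_new = w_old - lr * gradient
= -4.7 - 0.05 * -5.9
= -4.7 - (-0.295)
= -4.4050

-4.4050


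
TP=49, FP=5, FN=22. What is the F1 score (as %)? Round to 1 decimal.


Precision = TP / (TP + FP) = 49 / 54 = 0.9074
Recall = TP / (TP + FN) = 49 / 71 = 0.6901
F1 = 2 * P * R / (P + R)
= 2 * 0.9074 * 0.6901 / (0.9074 + 0.6901)
= 1.2525 / 1.5975
= 0.784
As percentage: 78.4%

78.4


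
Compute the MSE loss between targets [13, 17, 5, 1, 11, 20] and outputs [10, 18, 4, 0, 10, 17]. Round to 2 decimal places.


Differences: [3, -1, 1, 1, 1, 3]
Squared errors: [9, 1, 1, 1, 1, 9]
Sum of squared errors = 22
MSE = 22 / 6 = 3.67

3.67


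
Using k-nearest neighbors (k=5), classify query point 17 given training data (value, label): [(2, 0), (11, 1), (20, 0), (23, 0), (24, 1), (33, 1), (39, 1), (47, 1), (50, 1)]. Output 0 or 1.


Distances from query 17:
Point 20 (class 0): distance = 3
Point 23 (class 0): distance = 6
Point 11 (class 1): distance = 6
Point 24 (class 1): distance = 7
Point 2 (class 0): distance = 15
K=5 nearest neighbors: classes = [0, 0, 1, 1, 0]
Votes for class 1: 2 / 5
Majority vote => class 0

0


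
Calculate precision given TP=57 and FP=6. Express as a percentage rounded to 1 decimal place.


Precision = TP / (TP + FP) * 100
= 57 / (57 + 6)
= 57 / 63
= 0.9048
= 90.5%

90.5


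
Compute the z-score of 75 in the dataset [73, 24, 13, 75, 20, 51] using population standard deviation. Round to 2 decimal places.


Mean = (73 + 24 + 13 + 75 + 20 + 51) / 6 = 42.6667
Variance = sum((x_i - mean)^2) / n = 629.5556
Std = sqrt(629.5556) = 25.0909
Z = (x - mean) / std
= (75 - 42.6667) / 25.0909
= 32.3333 / 25.0909
= 1.29

1.29


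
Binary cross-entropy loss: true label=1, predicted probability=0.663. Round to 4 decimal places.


For y=1: Loss = -log(p)
= -log(0.663)
= -(-0.411)
= 0.4110

0.4110


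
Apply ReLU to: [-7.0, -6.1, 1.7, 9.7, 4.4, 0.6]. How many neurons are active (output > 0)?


ReLU(x) = max(0, x) for each element:
ReLU(-7.0) = 0
ReLU(-6.1) = 0
ReLU(1.7) = 1.7
ReLU(9.7) = 9.7
ReLU(4.4) = 4.4
ReLU(0.6) = 0.6
Active neurons (>0): 4

4


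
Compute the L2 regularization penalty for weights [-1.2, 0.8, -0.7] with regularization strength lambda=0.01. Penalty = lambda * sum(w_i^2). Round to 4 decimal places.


Squaring each weight:
(-1.2)^2 = 1.44
0.8^2 = 0.64
(-0.7)^2 = 0.49
Sum of squares = 2.57
Penalty = 0.01 * 2.57 = 0.0257

0.0257


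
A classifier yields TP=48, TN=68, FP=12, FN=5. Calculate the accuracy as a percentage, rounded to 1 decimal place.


Accuracy = (TP + TN) / (TP + TN + FP + FN) * 100
= (48 + 68) / (48 + 68 + 12 + 5)
= 116 / 133
= 0.8722
= 87.2%

87.2


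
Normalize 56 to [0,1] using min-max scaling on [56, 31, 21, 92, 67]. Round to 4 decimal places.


Min = 21, Max = 92
Range = 92 - 21 = 71
Scaled = (x - min) / (max - min)
= (56 - 21) / 71
= 35 / 71
= 0.4930

0.4930


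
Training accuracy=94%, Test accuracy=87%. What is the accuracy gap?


Gap = train_accuracy - test_accuracy
= 94 - 87
= 7%
This moderate gap may indicate mild overfitting.

7


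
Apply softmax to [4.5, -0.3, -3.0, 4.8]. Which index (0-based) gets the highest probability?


Softmax is a monotonic transformation, so it preserves the argmax.
We need to find the index of the maximum logit.
Index 0: 4.5
Index 1: -0.3
Index 2: -3.0
Index 3: 4.8
Maximum logit = 4.8 at index 3

3


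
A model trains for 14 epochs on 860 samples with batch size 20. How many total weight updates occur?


Iterations per epoch = 860 / 20 = 43
Total updates = iterations_per_epoch * epochs
= 43 * 14
= 602

602


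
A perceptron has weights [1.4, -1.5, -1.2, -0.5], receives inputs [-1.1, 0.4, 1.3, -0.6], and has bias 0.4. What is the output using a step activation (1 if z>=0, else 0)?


z = w . x + b
= 1.4*-1.1 + -1.5*0.4 + -1.2*1.3 + -0.5*-0.6 + 0.4
= -1.54 + -0.6 + -1.56 + 0.3 + 0.4
= -3.4 + 0.4
= -3.0
Since z = -3.0 < 0, output = 0

0


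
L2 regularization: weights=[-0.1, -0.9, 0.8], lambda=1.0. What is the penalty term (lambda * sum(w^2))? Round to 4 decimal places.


Squaring each weight:
(-0.1)^2 = 0.01
(-0.9)^2 = 0.81
0.8^2 = 0.64
Sum of squares = 1.46
Penalty = 1.0 * 1.46 = 1.4600

1.4600


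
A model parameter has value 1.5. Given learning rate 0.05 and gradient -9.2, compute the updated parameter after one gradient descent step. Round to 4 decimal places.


w_new = w_old - lr * gradient
= 1.5 - 0.05 * -9.2
= 1.5 - (-0.46)
= 1.9600

1.9600


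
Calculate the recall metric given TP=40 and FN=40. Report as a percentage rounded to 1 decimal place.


Recall = TP / (TP + FN) * 100
= 40 / (40 + 40)
= 40 / 80
= 0.5
= 50.0%

50.0


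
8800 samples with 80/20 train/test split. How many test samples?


Train samples = 8800 * 80% = 7040
Test samples = 8800 - 7040
= 1760

1760


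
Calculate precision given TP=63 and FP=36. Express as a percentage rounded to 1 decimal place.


Precision = TP / (TP + FP) * 100
= 63 / (63 + 36)
= 63 / 99
= 0.6364
= 63.6%

63.6


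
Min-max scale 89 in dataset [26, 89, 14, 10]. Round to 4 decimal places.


Min = 10, Max = 89
Range = 89 - 10 = 79
Scaled = (x - min) / (max - min)
= (89 - 10) / 79
= 79 / 79
= 1.0000

1.0000


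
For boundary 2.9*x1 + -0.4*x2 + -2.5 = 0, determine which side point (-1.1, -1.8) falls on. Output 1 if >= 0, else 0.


Compute 2.9 * -1.1 + -0.4 * -1.8 + -2.5
= -3.19 + 0.72 + -2.5
= -4.97
Since -4.97 < 0, the point is on the negative side.

0


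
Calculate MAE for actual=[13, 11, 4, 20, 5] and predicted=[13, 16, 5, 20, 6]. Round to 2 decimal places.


Absolute errors: [0, 5, 1, 0, 1]
Sum of absolute errors = 7
MAE = 7 / 5 = 1.40

1.40


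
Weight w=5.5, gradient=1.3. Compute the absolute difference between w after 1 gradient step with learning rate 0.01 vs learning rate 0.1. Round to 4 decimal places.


With lr=0.01: w_new = 5.5 - 0.01 * 1.3 = 5.487
With lr=0.1: w_new = 5.5 - 0.1 * 1.3 = 5.37
Absolute difference = |5.487 - 5.37|
= 0.1170

0.1170


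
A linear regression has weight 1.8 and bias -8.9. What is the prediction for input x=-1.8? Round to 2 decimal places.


y = 1.8 * -1.8 + (-8.9)
= -3.24 + (-8.9)
= -12.14

-12.14


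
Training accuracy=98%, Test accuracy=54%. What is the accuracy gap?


Gap = train_accuracy - test_accuracy
= 98 - 54
= 44%
This large gap strongly indicates overfitting.

44


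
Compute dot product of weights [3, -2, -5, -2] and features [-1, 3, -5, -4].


Element-wise products:
3 * -1 = -3
-2 * 3 = -6
-5 * -5 = 25
-2 * -4 = 8
Sum = -3 + -6 + 25 + 8
= 24

24


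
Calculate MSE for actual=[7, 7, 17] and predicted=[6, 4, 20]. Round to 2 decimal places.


Differences: [1, 3, -3]
Squared errors: [1, 9, 9]
Sum of squared errors = 19
MSE = 19 / 3 = 6.33

6.33


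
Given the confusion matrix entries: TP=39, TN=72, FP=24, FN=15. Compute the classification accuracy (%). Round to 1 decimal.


Accuracy = (TP + TN) / (TP + TN + FP + FN) * 100
= (39 + 72) / (39 + 72 + 24 + 15)
= 111 / 150
= 0.74
= 74.0%

74.0


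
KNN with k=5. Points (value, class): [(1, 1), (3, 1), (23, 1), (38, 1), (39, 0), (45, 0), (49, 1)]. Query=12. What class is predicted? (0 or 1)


Distances from query 12:
Point 3 (class 1): distance = 9
Point 1 (class 1): distance = 11
Point 23 (class 1): distance = 11
Point 38 (class 1): distance = 26
Point 39 (class 0): distance = 27
K=5 nearest neighbors: classes = [1, 1, 1, 1, 0]
Votes for class 1: 4 / 5
Majority vote => class 1

1


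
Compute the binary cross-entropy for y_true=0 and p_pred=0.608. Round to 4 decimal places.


For y=0: Loss = -log(1-p)
= -log(1 - 0.608)
= -log(0.392)
= -(-0.9365)
= 0.9365

0.9365


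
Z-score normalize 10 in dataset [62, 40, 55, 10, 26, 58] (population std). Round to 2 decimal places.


Mean = (62 + 40 + 55 + 10 + 26 + 58) / 6 = 41.8333
Variance = sum((x_i - mean)^2) / n = 351.4722
Std = sqrt(351.4722) = 18.7476
Z = (x - mean) / std
= (10 - 41.8333) / 18.7476
= -31.8333 / 18.7476
= -1.70

-1.70


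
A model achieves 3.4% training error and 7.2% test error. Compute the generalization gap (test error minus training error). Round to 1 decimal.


Generalization gap = test_error - train_error
= 7.2 - 3.4
= 3.8%
A moderate gap.

3.8


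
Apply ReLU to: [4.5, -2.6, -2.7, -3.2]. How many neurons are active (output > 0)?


ReLU(x) = max(0, x) for each element:
ReLU(4.5) = 4.5
ReLU(-2.6) = 0
ReLU(-2.7) = 0
ReLU(-3.2) = 0
Active neurons (>0): 1

1


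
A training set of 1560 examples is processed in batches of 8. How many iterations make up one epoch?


Iterations per epoch = dataset_size / batch_size
= 1560 / 8
= 195

195


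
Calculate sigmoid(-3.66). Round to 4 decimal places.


sigmoid(z) = 1 / (1 + exp(-z))
exp(-(-3.66)) = exp(3.66) = 38.8613
1 + 38.8613 = 39.8613
1 / 39.8613 = 0.0251

0.0251


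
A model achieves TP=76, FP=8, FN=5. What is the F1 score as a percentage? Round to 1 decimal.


Precision = TP / (TP + FP) = 76 / 84 = 0.9048
Recall = TP / (TP + FN) = 76 / 81 = 0.9383
F1 = 2 * P * R / (P + R)
= 2 * 0.9048 * 0.9383 / (0.9048 + 0.9383)
= 1.6978 / 1.843
= 0.9212
As percentage: 92.1%

92.1


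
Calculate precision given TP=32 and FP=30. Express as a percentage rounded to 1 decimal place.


Precision = TP / (TP + FP) * 100
= 32 / (32 + 30)
= 32 / 62
= 0.5161
= 51.6%

51.6


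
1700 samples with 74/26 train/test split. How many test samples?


Train samples = 1700 * 74% = 1258
Test samples = 1700 - 1258
= 442

442


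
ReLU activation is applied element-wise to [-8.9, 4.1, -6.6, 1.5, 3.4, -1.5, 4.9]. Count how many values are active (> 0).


ReLU(x) = max(0, x) for each element:
ReLU(-8.9) = 0
ReLU(4.1) = 4.1
ReLU(-6.6) = 0
ReLU(1.5) = 1.5
ReLU(3.4) = 3.4
ReLU(-1.5) = 0
ReLU(4.9) = 4.9
Active neurons (>0): 4

4


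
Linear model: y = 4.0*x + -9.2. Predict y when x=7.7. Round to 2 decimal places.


y = 4.0 * 7.7 + (-9.2)
= 30.8 + (-9.2)
= 21.60

21.60
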